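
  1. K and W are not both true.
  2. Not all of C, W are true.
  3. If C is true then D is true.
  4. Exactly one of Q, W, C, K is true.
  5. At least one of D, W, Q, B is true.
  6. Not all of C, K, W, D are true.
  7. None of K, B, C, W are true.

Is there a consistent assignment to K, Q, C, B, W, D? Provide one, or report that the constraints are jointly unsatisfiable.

K = False, Q = True, C = False, B = False, W = False, D = True

  (1) K=F, W=F — not both ✓
  (2) {C, W}: 0/2 true — not all ✓
  (3) C=F ⇒ D: vacuous ✓
  (4) {Q, W, C, K}: 1 true — exactly one ✓
  (5) {D, W, Q, B}: 2 true — at least one ✓
  (6) {C, K, W, D}: 1/4 true — not all ✓
  (7) {K, B, C, W}: 0 true — none ✓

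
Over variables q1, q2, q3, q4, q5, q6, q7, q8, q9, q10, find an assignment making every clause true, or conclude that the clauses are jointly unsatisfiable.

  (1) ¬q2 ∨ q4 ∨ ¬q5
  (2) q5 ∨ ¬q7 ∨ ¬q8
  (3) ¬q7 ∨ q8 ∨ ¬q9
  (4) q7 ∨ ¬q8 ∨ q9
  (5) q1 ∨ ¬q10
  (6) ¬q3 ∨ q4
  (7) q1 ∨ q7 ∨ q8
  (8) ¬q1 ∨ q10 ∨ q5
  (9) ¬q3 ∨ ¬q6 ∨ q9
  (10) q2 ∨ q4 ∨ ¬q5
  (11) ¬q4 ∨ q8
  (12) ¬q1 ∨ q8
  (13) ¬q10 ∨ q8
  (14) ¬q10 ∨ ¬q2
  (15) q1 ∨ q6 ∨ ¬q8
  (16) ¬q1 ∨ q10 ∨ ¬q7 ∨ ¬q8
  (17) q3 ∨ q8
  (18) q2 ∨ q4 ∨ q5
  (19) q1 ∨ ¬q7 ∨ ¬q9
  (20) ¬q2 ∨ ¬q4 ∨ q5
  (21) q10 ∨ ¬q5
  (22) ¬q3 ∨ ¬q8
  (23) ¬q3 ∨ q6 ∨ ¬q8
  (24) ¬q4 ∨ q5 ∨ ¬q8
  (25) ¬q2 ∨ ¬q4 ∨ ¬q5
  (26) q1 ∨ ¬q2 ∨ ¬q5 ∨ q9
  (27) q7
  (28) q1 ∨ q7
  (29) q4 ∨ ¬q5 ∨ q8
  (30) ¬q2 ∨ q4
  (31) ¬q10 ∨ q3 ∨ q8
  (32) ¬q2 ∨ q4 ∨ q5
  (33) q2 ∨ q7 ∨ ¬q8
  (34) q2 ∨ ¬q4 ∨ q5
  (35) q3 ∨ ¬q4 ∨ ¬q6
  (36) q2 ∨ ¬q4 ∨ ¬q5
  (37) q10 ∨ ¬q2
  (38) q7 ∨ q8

UNSATISFIABLE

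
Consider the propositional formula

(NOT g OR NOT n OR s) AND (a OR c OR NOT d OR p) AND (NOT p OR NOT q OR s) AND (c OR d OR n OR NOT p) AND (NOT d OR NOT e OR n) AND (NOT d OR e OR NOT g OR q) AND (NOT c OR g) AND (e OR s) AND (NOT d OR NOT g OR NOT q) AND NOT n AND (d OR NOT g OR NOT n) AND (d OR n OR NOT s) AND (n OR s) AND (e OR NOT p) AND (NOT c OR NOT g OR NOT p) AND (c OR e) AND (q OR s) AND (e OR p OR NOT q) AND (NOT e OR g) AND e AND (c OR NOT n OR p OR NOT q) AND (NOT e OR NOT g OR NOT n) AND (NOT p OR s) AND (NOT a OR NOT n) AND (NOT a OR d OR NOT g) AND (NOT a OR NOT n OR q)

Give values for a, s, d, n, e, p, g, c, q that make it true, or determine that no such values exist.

Case n = True:
  Clause (NOT n) is falsified — contradiction.
Case n = False:
  (n OR s) forces s = True.
  (d OR n OR NOT s) forces d = True.
  (NOT d OR NOT e OR n) forces e = False.
  Clause (e) is falsified — contradiction.
Both cases fail, so the formula is unsatisfiable.

No satisfying assignment exists.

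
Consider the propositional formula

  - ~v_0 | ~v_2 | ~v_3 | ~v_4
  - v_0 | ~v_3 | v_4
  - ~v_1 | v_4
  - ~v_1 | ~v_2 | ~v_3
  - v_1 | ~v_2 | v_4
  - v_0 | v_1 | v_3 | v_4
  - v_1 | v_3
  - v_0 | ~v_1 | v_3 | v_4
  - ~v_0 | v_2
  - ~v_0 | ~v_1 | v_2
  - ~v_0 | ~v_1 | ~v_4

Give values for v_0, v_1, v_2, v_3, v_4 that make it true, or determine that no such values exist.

Set v_0 = False.
Set v_1 = False.
  then (v_1 | v_3) forces v_3 = True.
  then (v_0 | ~v_3 | v_4) forces v_4 = True.
Set v_2 = True.
All clauses satisfied.

v_0=F; v_1=F; v_2=T; v_3=T; v_4=T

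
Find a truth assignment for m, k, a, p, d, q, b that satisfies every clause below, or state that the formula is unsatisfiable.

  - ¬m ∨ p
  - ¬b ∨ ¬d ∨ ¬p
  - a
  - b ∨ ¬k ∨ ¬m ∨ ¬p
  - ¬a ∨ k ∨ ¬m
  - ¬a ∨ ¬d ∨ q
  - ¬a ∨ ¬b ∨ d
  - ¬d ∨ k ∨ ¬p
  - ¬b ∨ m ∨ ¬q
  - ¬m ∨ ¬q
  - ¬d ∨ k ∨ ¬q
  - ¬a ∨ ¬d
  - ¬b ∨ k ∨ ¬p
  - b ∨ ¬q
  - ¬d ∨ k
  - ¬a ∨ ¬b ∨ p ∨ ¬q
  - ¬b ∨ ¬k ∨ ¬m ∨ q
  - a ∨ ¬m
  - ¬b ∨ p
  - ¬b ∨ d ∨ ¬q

m=F; k=F; a=T; p=F; d=F; q=F; b=F

Unit clause (a) forces a = True.
In (¬a ∨ ¬d) only ¬d is left, so d = False.
In (¬a ∨ ¬b ∨ d) only ¬b is left, so b = False.
In (b ∨ ¬q) only ¬q is left, so q = False.
Try m = True:
  (¬m ∨ p) forces p = True.
  (b ∨ ¬k ∨ ¬m ∨ ¬p) forces k = False.
  clause (¬a ∨ k ∨ ¬m) is falsified — backtrack.
So m = False.
Set k = False.
Set p = False.
All clauses satisfied.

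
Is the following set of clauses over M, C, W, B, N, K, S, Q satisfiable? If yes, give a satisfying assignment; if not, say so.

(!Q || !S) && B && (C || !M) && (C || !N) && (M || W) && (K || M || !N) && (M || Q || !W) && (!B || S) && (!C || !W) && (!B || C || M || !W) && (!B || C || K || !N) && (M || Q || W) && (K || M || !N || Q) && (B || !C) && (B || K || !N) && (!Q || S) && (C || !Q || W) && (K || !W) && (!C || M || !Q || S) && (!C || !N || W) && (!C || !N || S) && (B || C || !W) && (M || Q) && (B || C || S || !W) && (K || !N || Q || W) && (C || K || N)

M=T; C=T; W=F; B=T; N=F; K=F; S=T; Q=F

Unit clause (B) forces B = True.
In (!B || S) only S is left, so S = True.
In (!Q || !S) only !Q is left, so Q = False.
In (M || Q) only M is left, so M = True.
In (C || !M) only C is left, so C = True.
In (!C || !W) only !W is left, so W = False.
In (!C || !N || W) only !N is left, so N = False.
Set K = False.
All clauses satisfied.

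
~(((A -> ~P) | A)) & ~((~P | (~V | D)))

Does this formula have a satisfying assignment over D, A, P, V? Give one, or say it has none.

The conjunct ~(((A -> ~P) | A)) is unsatisfiable on its own:
  A=F, P=F: evaluates to False.
  A=F, P=T: evaluates to False.
  A=T, P=F: evaluates to False.
  A=T, P=T: evaluates to False.
So the whole conjunction is unsatisfiable.

UNSATISFIABLE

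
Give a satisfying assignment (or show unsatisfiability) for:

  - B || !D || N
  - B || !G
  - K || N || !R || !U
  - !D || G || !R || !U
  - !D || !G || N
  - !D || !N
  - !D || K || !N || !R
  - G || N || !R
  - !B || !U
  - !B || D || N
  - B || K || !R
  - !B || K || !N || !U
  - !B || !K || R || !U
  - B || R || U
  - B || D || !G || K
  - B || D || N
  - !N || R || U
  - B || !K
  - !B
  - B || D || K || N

Unit clause (!B) forces B = False.
In (B || !G) only !G is left, so G = False.
In (B || !K) only !K is left, so K = False.
In (B || K || !R) only !R is left, so R = False.
In (B || R || U) only U is left, so U = True.
Try N = False:
  (B || !D || N) forces D = False.
  clause (B || D || N) is falsified — backtrack.
So N = True.
  then (!D || !N) forces D = False.
All clauses satisfied.

N = True; D = False; K = False; R = False; U = True; G = False; B = False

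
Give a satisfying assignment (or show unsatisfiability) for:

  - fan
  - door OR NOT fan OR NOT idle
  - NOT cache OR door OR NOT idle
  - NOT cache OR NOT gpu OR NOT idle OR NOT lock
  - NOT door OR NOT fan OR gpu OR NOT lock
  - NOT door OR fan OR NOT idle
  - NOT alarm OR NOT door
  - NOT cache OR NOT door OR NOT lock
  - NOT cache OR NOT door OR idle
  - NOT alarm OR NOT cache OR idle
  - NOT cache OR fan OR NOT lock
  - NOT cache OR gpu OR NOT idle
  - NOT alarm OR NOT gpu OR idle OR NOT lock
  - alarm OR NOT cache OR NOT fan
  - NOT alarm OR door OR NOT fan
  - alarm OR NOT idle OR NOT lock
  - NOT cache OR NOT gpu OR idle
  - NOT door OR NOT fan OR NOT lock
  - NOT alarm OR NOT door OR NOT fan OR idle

Unit clause (fan) forces fan = True.
Try alarm = True:
  (NOT alarm OR NOT door) forces door = False.
  clause (NOT alarm OR door OR NOT fan) is falsified — backtrack.
So alarm = False.
  then (alarm OR NOT cache OR NOT fan) forces cache = False.
Set door = True.
  then (NOT door OR NOT fan OR NOT lock) forces lock = False.
Set gpu = True.
Set idle = False.
All clauses satisfied.

alarm = False, fan = True, door = True, lock = False, gpu = True, cache = False, idle = False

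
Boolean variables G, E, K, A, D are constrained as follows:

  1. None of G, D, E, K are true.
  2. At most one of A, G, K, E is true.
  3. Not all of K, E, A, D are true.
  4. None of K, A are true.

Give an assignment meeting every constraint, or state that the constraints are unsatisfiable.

G = False, E = False, K = False, A = False, D = False

  (1) {G, D, E, K}: 0 true — none ✓
  (2) {A, G, K, E}: 0 true — at most one ✓
  (3) {K, E, A, D}: 0/4 true — not all ✓
  (4) {K, A}: 0 true — none ✓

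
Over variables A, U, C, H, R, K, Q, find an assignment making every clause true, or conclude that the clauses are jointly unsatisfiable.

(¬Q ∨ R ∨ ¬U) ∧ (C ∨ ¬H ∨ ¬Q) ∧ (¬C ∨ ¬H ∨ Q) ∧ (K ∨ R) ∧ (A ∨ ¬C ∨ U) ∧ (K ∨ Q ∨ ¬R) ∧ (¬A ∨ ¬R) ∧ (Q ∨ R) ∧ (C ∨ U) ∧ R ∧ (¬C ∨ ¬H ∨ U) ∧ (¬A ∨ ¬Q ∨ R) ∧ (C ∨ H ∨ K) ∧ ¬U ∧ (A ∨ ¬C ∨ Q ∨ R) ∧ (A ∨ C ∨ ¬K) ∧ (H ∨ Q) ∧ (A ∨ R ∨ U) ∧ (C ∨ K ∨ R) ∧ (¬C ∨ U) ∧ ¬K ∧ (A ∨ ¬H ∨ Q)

The formula is unsatisfiable.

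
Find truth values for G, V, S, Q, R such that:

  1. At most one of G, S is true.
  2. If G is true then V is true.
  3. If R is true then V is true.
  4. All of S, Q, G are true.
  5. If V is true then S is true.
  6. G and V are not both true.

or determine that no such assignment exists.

Unsatisfiable — no assignment works.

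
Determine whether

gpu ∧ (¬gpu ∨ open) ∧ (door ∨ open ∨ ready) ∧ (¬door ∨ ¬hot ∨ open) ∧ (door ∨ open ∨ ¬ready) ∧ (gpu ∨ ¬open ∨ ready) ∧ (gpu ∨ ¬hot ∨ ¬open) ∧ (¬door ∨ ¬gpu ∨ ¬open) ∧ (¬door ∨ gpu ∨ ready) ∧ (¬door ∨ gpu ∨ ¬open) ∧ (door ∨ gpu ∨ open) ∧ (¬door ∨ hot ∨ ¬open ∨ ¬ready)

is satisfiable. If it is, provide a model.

gpu: True, hot: False, open: True, ready: True, door: False

Unit clause (gpu) forces gpu = True.
In (¬gpu ∨ open) only open is left, so open = True.
In (¬door ∨ ¬gpu ∨ ¬open) only ¬door is left, so door = False.
Set hot = False.
Set ready = True.
All clauses satisfied.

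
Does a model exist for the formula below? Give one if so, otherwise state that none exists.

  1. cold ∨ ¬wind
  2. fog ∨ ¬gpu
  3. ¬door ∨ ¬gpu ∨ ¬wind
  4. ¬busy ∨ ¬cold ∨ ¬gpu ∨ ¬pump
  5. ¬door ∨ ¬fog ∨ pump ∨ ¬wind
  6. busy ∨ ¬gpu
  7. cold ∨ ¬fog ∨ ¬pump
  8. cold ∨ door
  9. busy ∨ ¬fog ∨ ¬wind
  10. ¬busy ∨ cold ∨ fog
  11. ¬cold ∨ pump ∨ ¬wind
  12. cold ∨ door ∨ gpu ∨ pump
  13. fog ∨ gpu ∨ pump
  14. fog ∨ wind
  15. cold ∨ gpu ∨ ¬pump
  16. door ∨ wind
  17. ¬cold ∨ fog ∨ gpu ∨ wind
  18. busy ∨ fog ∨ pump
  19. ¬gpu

busy = True, cold = True, gpu = False, fog = True, pump = True, door = False, wind = True

Unit clause (¬gpu) forces gpu = False.
Set busy = True.
Set cold = True.
Set fog = True.
Set pump = True.
Set door = False.
  then (door ∨ wind) forces wind = True.
All clauses satisfied.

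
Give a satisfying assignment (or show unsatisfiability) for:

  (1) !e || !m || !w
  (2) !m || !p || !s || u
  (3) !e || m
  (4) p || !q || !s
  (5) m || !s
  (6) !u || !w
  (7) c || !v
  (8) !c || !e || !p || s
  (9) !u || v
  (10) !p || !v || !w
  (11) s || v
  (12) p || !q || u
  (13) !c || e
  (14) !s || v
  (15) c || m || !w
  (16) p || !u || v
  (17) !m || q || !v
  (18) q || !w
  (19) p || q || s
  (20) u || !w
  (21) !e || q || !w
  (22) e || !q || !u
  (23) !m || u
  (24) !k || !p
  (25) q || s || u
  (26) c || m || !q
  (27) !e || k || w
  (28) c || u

q = True, c = True, u = True, e = True, k = True, s = False, m = True, p = False, v = True, w = False

Set q = True.
Try c = False:
  (c || !v) forces v = False.
  (!u || v) forces u = False.
  clause (c || u) is falsified — backtrack.
So c = True.
  then (!c || e) forces e = True.
  then (!e || m) forces m = True.
  then (!m || u) forces u = True.
  then (!e || !m || !w) forces w = False.
  then (!u || v) forces v = True.
  then (!e || k || w) forces k = True.
  then (!k || !p) forces p = False.
  then (p || !q || !s) forces s = False.
All clauses satisfied.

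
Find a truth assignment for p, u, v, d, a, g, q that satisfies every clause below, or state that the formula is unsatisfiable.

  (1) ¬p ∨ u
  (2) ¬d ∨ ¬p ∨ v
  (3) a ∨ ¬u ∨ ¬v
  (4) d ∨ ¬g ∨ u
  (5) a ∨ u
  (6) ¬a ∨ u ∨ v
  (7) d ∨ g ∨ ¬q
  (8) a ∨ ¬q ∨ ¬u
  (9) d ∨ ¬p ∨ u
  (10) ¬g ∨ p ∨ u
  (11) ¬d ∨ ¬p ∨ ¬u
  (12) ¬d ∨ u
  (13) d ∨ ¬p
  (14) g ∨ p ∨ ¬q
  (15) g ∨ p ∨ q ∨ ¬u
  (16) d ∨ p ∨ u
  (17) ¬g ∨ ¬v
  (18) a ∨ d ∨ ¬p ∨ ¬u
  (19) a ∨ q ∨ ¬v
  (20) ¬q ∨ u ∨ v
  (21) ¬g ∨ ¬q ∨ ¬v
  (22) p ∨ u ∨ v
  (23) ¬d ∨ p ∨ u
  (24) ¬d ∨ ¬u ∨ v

Set p = False.
Set u = True.
Try v = True:
  (a ∨ ¬u ∨ ¬v) forces a = True.
  (¬g ∨ ¬v) forces g = False.
  (g ∨ p ∨ ¬q) forces q = False.
  clause (g ∨ p ∨ q ∨ ¬u) is falsified — backtrack.
So v = False.
  then (¬d ∨ ¬u ∨ v) forces d = False.
Set a = False.
  then (a ∨ ¬q ∨ ¬u) forces q = False.
  then (g ∨ p ∨ q ∨ ¬u) forces g = True.
All clauses satisfied.

p = False; u = True; v = False; d = False; a = False; g = True; q = False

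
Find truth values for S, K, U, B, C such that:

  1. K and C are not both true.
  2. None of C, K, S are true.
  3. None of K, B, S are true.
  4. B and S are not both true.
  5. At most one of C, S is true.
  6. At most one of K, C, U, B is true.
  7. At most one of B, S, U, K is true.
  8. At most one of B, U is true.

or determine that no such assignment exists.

S=F; K=F; U=T; B=F; C=F

  (1) K=F, C=F — not both ✓
  (2) {C, K, S}: 0 true — none ✓
  (3) {K, B, S}: 0 true — none ✓
  (4) B=F, S=F — not both ✓
  (5) {C, S}: 0 true — at most one ✓
  (6) {K, C, U, B}: 1 true — at most one ✓
  (7) {B, S, U, K}: 1 true — at most one ✓
  (8) {B, U}: 1 true — at most one ✓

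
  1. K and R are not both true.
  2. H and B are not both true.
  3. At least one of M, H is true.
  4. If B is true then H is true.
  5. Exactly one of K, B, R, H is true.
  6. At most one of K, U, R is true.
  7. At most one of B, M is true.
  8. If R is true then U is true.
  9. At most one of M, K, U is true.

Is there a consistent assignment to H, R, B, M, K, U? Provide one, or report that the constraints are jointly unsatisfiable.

H: True, R: False, B: False, M: False, K: False, U: True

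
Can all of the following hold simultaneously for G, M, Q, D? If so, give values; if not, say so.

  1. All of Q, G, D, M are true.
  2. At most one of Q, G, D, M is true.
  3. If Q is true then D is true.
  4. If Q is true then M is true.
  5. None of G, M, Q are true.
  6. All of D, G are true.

Case G = True:
  Constraint (5) is violated (G=T) — contradiction.
Case G = False:
  Constraint (1) is violated (G=F) — contradiction.
Both cases fail — unsatisfiable.

The formula is unsatisfiable.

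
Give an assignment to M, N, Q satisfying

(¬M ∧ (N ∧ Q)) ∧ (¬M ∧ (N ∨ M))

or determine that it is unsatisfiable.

M: False, N: True, Q: True

  ¬M ∧ (N ∧ Q) = True
    ¬M = True
    N ∧ Q = True
  ¬M ∧ (N ∨ M) = True
    ¬M = True
    N ∨ M = True
Both conjuncts True, so the formula holds.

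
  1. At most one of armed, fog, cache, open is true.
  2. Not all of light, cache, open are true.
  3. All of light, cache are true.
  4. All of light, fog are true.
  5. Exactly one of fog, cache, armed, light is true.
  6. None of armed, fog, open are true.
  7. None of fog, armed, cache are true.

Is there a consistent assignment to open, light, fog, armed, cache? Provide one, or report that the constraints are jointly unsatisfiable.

Case fog = True:
  Constraint (6) is violated (fog=T) — contradiction.
Case fog = False:
  Constraint (4) is violated (fog=F) — contradiction.
Both cases fail — unsatisfiable.

The formula is unsatisfiable.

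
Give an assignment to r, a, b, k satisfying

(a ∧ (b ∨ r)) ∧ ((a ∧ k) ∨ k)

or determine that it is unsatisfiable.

r = True, a = True, b = True, k = True

  a ∧ (b ∨ r) = True
    b ∨ r = True
  (a ∧ k) ∨ k = True
    a ∧ k = True
Both conjuncts True, so the formula holds.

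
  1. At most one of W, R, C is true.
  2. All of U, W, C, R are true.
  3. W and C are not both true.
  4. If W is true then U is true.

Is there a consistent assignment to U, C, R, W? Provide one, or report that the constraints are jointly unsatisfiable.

Unsatisfiable — no assignment works.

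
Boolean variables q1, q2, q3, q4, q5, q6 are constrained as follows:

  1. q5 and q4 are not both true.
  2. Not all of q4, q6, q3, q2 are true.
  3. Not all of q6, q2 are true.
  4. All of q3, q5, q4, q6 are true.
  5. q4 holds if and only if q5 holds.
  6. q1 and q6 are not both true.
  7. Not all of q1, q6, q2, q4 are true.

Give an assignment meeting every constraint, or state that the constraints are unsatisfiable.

UNSATISFIABLE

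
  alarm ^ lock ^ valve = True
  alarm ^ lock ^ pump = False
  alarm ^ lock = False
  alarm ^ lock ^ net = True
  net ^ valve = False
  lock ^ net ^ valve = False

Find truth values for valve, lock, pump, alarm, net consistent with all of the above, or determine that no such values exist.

valve = True, lock = False, pump = False, alarm = False, net = True

alarm ^ lock ^ valve = F ^ F ^ T = True ✓
alarm ^ lock ^ pump = F ^ F ^ F = False ✓
alarm ^ lock = F ^ F = False ✓
alarm ^ lock ^ net = F ^ F ^ T = True ✓
net ^ valve = T ^ T = False ✓
lock ^ net ^ valve = F ^ T ^ T = False ✓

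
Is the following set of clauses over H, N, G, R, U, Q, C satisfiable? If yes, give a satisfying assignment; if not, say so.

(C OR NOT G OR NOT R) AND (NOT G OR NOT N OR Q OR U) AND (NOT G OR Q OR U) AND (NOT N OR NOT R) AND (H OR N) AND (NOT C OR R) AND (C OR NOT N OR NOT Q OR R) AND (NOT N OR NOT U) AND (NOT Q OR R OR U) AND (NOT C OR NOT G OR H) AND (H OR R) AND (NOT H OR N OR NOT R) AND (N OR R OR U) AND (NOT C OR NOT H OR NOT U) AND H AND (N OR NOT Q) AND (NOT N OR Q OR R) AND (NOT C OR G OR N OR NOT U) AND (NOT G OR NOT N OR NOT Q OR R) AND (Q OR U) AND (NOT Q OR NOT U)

H = True; N = False; G = True; R = False; U = True; Q = False; C = False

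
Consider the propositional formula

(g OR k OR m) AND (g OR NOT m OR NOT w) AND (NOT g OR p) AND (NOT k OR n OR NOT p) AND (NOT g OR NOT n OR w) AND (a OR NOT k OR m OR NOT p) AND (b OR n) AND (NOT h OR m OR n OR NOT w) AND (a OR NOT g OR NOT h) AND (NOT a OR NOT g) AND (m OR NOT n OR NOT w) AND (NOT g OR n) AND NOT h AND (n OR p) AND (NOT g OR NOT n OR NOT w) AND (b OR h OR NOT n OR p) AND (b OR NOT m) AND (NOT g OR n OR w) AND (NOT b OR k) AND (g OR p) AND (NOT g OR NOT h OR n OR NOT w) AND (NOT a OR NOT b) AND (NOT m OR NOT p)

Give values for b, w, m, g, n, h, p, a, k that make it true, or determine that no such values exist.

Unit clause (NOT h) forces h = False.
Set b = False.
  then (b OR n) forces n = True.
  then (b OR h OR NOT n OR p) forces p = True.
  then (b OR NOT m) forces m = False.
  then (m OR NOT n OR NOT w) forces w = False.
  then (NOT g OR NOT n OR w) forces g = False.
  then (g OR k OR m) forces k = True.
  then (a OR NOT k OR m OR NOT p) forces a = True.
All clauses satisfied.

b: False, w: False, m: False, g: False, n: True, h: False, p: True, a: True, k: True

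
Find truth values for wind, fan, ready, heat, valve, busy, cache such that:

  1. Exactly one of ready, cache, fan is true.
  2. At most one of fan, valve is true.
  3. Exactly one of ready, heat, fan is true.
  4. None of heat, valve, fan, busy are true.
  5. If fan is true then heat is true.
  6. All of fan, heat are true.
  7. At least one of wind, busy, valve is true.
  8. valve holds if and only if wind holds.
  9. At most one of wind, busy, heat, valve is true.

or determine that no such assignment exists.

The formula is unsatisfiable.

Case fan = True:
  Constraint (4) is violated (fan=T) — contradiction.
Case fan = False:
  Constraint (6) is violated (fan=F) — contradiction.
Both cases fail — unsatisfiable.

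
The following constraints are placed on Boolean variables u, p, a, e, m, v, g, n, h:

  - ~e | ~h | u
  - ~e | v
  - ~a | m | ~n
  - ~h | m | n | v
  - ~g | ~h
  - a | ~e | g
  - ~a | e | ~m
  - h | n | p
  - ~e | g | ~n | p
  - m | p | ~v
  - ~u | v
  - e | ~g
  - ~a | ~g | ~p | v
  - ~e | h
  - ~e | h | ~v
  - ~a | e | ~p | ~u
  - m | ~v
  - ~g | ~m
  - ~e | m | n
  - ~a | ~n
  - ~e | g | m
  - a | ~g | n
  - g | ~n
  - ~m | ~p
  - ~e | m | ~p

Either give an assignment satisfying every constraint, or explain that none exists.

u = False, p = False, a = False, e = False, m = True, v = True, g = False, n = False, h = True

Set u = False.
Set p = False.
Set a = False.
Try e = True:
  (~e | ~h | u) forces h = False.
  clause (~e | h) is falsified — backtrack.
So e = False.
  then (e | ~g) forces g = False.
  then (g | ~n) forces n = False.
  then (h | n | p) forces h = True.
Set m = True.
Set v = True.
All clauses satisfied.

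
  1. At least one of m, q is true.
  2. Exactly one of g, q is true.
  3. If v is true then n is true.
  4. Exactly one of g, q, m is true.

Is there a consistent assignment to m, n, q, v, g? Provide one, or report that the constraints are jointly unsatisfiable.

m = False; n = True; q = True; v = False; g = False

  (1) {m, q}: 1 true — at least one ✓
  (2) {g, q}: 1 true — exactly one ✓
  (3) v=F ⇒ n: vacuous ✓
  (4) {g, q, m}: 1 true — exactly one ✓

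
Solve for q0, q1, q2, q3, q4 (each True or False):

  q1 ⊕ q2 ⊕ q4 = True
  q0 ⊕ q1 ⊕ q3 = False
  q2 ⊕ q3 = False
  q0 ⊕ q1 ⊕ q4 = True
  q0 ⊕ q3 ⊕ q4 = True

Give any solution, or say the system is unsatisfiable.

q0 = False, q1 = False, q2 = False, q3 = False, q4 = True

q1 ⊕ q2 ⊕ q4 = F ⊕ F ⊕ T = True ✓
q0 ⊕ q1 ⊕ q3 = F ⊕ F ⊕ F = False ✓
q2 ⊕ q3 = F ⊕ F = False ✓
q0 ⊕ q1 ⊕ q4 = F ⊕ F ⊕ T = True ✓
q0 ⊕ q3 ⊕ q4 = F ⊕ F ⊕ T = True ✓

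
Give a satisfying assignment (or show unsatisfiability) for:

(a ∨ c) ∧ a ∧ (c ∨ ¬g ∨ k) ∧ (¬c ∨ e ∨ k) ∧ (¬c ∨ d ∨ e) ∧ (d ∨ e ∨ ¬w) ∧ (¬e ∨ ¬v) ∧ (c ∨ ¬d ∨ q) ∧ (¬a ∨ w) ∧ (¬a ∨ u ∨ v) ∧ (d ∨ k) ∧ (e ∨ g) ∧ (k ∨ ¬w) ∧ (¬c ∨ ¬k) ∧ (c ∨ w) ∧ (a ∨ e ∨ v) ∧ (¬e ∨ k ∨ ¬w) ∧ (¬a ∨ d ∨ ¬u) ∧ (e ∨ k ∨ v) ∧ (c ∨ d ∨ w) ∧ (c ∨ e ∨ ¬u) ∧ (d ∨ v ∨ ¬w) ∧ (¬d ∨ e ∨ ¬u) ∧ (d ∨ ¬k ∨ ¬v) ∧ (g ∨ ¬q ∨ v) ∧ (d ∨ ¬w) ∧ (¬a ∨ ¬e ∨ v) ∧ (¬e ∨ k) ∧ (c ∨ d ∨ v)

c = False; a = True; w = True; k = True; e = False; d = True; u = False; q = True; v = True; g = True

Unit clause (a) forces a = True.
In (¬a ∨ w) only w is left, so w = True.
In (k ∨ ¬w) only k is left, so k = True.
In (¬c ∨ ¬k) only ¬c is left, so c = False.
In (d ∨ ¬w) only d is left, so d = True.
In (c ∨ ¬d ∨ q) only q is left, so q = True.
Set e = False.
  then (e ∨ g) forces g = True.
  then (c ∨ e ∨ ¬u) forces u = False.
  then (¬a ∨ u ∨ v) forces v = True.
All clauses satisfied.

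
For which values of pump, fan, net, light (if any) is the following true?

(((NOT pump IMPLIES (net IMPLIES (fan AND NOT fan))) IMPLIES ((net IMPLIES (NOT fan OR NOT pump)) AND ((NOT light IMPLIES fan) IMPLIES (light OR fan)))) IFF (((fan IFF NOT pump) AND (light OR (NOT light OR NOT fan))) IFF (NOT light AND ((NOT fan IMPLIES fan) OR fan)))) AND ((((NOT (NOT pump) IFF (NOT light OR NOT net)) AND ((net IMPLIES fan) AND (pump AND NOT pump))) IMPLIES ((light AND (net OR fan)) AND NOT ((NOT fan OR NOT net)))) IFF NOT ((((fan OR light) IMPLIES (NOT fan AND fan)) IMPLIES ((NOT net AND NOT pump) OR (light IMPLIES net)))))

Unsatisfiable

The conjunct (((NOT (NOT pump) IFF (NOT light OR NOT net)) AND ((net IMPLIES fan) AND (pump AND NOT pump))) IMPLIES ((light AND (net OR fan)) AND NOT ((NOT fan OR NOT net)))) IFF NOT ((((fan OR light) IMPLIES (NOT fan AND fan)) IMPLIES ((NOT net AND NOT pump) OR (light IMPLIES net)))) is unsatisfiable on its own:
  pump = True: simplifies to NOT ((((fan OR light) IMPLIES (NOT fan AND fan)) IMPLIES (light IMPLIES net))).
    fan = True: this becomes NOT ((False IMPLIES (light IMPLIES net))) = False.
    fan = False: simplifies to NOT ((NOT light IMPLIES (light IMPLIES net))).
      light = True: this becomes NOT ((False IMPLIES net)) = False.
      light = False: this becomes NOT ((True IMPLIES True)) = False.
  pump = False: simplifies to NOT ((((fan OR light) IMPLIES (NOT fan AND fan)) IMPLIES (NOT net OR (light IMPLIES net)))).
    net = True: this becomes NOT ((((fan OR light) IMPLIES (NOT fan AND fan)) IMPLIES True)) = False.
    net = False: this becomes NOT ((((fan OR light) IMPLIES (NOT fan AND fan)) IMPLIES True)) = False.
So the whole conjunction is unsatisfiable.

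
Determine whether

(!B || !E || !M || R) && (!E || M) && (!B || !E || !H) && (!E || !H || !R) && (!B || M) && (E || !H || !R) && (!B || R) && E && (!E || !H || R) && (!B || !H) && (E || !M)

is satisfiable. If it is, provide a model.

Unit clause (E) forces E = True.
In (!E || M) only M is left, so M = True.
Set B = True.
  then (!B || !E || !M || R) forces R = True.
  then (!B || !E || !H) forces H = False.
All clauses satisfied.

B = True, H = False, E = True, R = True, M = True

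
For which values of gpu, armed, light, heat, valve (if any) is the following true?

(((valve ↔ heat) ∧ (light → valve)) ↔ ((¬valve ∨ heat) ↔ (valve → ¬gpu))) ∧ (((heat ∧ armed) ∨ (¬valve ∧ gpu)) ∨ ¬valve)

gpu = False; armed = True; light = True; heat = True; valve = True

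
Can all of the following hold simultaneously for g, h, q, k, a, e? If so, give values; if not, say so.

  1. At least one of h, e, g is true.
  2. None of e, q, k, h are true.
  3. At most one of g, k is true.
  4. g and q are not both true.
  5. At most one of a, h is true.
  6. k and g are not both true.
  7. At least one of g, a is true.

g=T, h=F, q=F, k=F, a=F, e=F

  (1) {h, e, g}: 1 true — at least one ✓
  (2) {e, q, k, h}: 0 true — none ✓
  (3) {g, k}: 1 true — at most one ✓
  (4) g=T, q=F — not both ✓
  (5) {a, h}: 0 true — at most one ✓
  (6) k=F, g=T — not both ✓
  (7) {g, a}: 1 true — at least one ✓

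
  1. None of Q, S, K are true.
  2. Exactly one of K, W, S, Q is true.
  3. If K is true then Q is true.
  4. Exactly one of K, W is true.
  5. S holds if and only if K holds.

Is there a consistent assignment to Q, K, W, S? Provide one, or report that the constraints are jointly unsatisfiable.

Q = False, K = False, W = True, S = False

  (1) {Q, S, K}: 0 true — none ✓
  (2) {K, W, S, Q}: 1 true — exactly one ✓
  (3) K=F ⇒ Q: vacuous ✓
  (4) {K, W}: 1 true — exactly one ✓
  (5) S=F, K=F — same ✓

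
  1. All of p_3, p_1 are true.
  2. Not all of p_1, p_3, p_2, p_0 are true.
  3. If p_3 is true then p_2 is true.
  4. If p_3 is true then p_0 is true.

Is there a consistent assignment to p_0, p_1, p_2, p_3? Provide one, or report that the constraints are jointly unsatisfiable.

Case p_1 = True:
  (1) forces p_3 = True.
  (3) with p_3=T forces p_2 = True.
  (2) with p_1=T, p_3=T, p_2=T forces p_0 = False.
  Constraint (4) is violated (p_3=T, p_0=F) — contradiction.
Case p_1 = False:
  Constraint (1) is violated (p_1=F) — contradiction.
Both cases fail — unsatisfiable.

Unsatisfiable — no assignment works.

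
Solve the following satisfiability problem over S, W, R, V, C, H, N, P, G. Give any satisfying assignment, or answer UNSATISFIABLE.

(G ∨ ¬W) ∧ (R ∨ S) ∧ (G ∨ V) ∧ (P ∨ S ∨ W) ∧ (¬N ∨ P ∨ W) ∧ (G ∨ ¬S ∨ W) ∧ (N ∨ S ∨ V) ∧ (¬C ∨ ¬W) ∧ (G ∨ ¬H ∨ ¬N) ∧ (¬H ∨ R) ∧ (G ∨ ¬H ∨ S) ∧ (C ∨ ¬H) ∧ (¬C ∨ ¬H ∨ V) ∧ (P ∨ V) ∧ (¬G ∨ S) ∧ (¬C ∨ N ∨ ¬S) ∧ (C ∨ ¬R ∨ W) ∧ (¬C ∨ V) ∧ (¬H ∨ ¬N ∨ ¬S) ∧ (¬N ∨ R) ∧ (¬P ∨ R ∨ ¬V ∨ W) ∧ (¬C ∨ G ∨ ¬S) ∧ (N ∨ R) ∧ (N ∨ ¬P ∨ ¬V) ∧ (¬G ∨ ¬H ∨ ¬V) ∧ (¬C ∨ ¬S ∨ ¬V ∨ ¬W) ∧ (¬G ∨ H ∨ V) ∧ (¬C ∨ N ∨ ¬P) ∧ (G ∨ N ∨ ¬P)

S = True, W = True, R = True, V = True, C = False, H = False, N = True, P = False, G = True

Set S = True.
Set W = True.
  then (G ∨ ¬W) forces G = True.
  then (¬C ∨ ¬W) forces C = False.
  then (C ∨ ¬H) forces H = False.
  then (¬G ∨ H ∨ V) forces V = True.
Try R = False:
  (¬N ∨ R) forces N = False.
  clause (N ∨ R) is falsified — backtrack.
So R = True.
Set N = True.
Set P = False.
All clauses satisfied.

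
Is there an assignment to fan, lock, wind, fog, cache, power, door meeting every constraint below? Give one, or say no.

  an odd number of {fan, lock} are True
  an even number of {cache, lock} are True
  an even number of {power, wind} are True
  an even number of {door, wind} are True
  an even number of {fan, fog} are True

fan=T, lock=F, wind=T, fog=T, cache=F, power=T, door=T

{fan, lock}: 1 true → odd ✓
{cache, lock}: 0 true → even ✓
{power, wind}: 2 true → even ✓
{door, wind}: 2 true → even ✓
{fan, fog}: 2 true → even ✓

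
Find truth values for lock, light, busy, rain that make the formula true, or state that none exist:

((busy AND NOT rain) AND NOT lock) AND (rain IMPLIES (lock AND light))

lock = False, light = False, busy = True, rain = False

  (busy AND NOT rain) AND NOT lock = True
    busy AND NOT rain = True
      NOT rain = True
    NOT lock = True
  rain IMPLIES (lock AND light) = True
    lock AND light = False
Both conjuncts True, so the formula holds.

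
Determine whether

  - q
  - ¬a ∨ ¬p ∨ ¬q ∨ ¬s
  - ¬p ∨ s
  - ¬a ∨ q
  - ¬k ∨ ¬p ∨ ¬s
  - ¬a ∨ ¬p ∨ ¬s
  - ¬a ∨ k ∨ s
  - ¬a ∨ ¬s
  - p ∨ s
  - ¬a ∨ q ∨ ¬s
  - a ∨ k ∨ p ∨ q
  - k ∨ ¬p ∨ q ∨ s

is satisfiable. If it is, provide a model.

p = True, s = True, k = False, q = True, a = False

Unit clause (q) forces q = True.
Set p = True.
  then (¬p ∨ s) forces s = True.
  then (¬k ∨ ¬p ∨ ¬s) forces k = False.
  then (¬a ∨ ¬p ∨ ¬s) forces a = False.
All clauses satisfied.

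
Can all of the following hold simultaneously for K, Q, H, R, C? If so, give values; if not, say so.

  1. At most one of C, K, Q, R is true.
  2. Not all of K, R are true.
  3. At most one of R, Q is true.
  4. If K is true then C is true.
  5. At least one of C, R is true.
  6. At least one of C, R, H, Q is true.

K=F; Q=F; H=T; R=T; C=F

  (1) {C, K, Q, R}: 1 true — at most one ✓
  (2) {K, R}: 1/2 true — not all ✓
  (3) {R, Q}: 1 true — at most one ✓
  (4) K=F ⇒ C: vacuous ✓
  (5) {C, R}: 1 true — at least one ✓
  (6) {C, R, H, Q}: 2 true — at least one ✓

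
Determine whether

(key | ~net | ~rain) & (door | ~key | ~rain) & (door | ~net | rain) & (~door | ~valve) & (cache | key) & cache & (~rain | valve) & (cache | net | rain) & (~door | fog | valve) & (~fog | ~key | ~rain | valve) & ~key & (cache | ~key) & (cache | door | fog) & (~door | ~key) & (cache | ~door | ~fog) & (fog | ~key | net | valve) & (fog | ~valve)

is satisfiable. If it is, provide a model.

valve = False, key = False, fog = True, net = True, rain = False, door = True, cache = True

Unit clause (cache) forces cache = True.
Unit clause (~key) forces key = False.
Set valve = False.
  then (~rain | valve) forces rain = False.
Set fog = True.
Set net = True.
  then (door | ~net | rain) forces door = True.
All clauses satisfied.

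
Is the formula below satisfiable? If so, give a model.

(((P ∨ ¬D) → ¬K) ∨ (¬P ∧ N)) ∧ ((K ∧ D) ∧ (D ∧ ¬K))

Unsatisfiable — no assignment works.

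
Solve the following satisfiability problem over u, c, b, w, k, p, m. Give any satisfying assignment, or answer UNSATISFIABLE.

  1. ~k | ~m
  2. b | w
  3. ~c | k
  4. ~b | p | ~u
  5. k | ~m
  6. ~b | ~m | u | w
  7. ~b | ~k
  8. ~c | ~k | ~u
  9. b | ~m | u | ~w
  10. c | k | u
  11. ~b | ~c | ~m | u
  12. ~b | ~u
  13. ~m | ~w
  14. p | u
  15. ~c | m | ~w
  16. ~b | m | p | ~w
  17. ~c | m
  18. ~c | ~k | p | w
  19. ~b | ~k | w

Set u = True.
  then (~b | ~u) forces b = False.
  then (b | w) forces w = True.
  then (~m | ~w) forces m = False.
  then (~c | m | ~w) forces c = False.
Set k = True.
Set p = True.
All clauses satisfied.

u: True; c: False; b: False; w: True; k: True; p: True; m: False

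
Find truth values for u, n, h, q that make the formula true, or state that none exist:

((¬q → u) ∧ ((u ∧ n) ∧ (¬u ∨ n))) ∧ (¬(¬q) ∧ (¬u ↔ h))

u = True, n = True, h = False, q = True

  (¬q → u) ∧ ((u ∧ n) ∧ (¬u ∨ n)) = True
    ¬q → u = True
      ¬q = False
    (u ∧ n) ∧ (¬u ∨ n) = True
      u ∧ n = True
      ¬u ∨ n = True
        ¬u = False
  ¬(¬q) ∧ (¬u ↔ h) = True
    ¬(¬q) = True
      ¬q = False
    ¬u ↔ h = True
      ¬u = False
Both conjuncts True, so the formula holds.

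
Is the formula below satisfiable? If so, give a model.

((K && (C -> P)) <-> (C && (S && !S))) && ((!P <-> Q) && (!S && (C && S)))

Case S = True: the conjunct !S is False.
Case S = False: the conjunct S is False.
Both cases fail — unsatisfiable.

The formula is unsatisfiable.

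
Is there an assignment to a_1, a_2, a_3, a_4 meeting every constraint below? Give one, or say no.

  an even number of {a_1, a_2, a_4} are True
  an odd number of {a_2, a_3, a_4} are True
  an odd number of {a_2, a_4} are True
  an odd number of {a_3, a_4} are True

a_1: True; a_2: False; a_3: False; a_4: True

{a_1, a_2, a_4}: 2 true → even ✓
{a_2, a_3, a_4}: 1 true → odd ✓
{a_2, a_4}: 1 true → odd ✓
{a_3, a_4}: 1 true → odd ✓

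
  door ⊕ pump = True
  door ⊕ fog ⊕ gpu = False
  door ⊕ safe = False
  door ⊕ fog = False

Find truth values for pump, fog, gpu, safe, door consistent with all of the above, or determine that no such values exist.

pump: True; fog: False; gpu: False; safe: False; door: False

door ⊕ pump = F ⊕ T = True ✓
door ⊕ fog ⊕ gpu = F ⊕ F ⊕ F = False ✓
door ⊕ safe = F ⊕ F = False ✓
door ⊕ fog = F ⊕ F = False ✓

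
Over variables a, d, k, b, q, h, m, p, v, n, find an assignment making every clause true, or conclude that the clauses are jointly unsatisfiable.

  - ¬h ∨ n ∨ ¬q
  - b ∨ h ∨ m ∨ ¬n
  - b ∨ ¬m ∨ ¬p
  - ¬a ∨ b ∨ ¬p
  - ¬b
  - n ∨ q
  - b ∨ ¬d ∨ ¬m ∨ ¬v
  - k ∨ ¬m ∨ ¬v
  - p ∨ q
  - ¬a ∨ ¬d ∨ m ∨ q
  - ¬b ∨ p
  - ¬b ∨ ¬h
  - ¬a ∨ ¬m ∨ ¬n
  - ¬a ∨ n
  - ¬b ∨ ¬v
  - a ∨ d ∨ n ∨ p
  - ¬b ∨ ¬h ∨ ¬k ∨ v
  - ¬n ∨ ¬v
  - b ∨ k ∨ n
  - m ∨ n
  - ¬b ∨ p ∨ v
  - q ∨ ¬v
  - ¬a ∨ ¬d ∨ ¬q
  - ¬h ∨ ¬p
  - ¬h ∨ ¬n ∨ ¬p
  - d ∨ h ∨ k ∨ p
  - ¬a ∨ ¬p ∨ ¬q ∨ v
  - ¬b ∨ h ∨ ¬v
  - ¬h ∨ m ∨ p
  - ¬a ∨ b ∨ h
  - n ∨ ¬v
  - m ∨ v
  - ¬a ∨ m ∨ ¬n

Unit clause (¬b) forces b = False.
Try a = True:
  (¬a ∨ b ∨ ¬p) forces p = False.
  (p ∨ q) forces q = True.
  (¬a ∨ n) forces n = True.
  (¬a ∨ ¬m ∨ ¬n) forces m = False.
  clause (¬a ∨ m ∨ ¬n) is falsified — backtrack.
So a = False.
Set d = False.
Set k = True.
Try q = False:
  (n ∨ q) forces n = True.
  (p ∨ q) forces p = True.
  (b ∨ ¬m ∨ ¬p) forces m = False.
  (b ∨ h ∨ m ∨ ¬n) forces h = True.
  clause (¬h ∨ ¬p) is falsified — backtrack.
So q = True.
Set h = True.
  then (¬h ∨ n ∨ ¬q) forces n = True.
  then (¬n ∨ ¬v) forces v = False.
  then (¬h ∨ ¬p) forces p = False.
  then (¬h ∨ m ∨ p) forces m = True.
All clauses satisfied.

a: False, d: False, k: True, b: False, q: True, h: True, m: True, p: False, v: False, n: True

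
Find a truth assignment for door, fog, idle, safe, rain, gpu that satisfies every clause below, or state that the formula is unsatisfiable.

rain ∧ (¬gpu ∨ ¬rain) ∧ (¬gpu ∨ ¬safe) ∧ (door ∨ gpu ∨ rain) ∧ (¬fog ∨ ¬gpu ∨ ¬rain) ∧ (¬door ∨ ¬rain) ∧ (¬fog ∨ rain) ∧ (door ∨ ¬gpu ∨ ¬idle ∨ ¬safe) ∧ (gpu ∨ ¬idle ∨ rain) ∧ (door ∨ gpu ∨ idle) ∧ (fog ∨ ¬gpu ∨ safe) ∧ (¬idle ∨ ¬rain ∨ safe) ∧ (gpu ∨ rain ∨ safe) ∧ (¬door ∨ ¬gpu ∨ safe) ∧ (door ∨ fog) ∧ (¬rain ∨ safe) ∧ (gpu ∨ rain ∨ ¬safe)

door=F, fog=T, idle=T, safe=T, rain=T, gpu=F

Unit clause (rain) forces rain = True.
In (¬gpu ∨ ¬rain) only ¬gpu is left, so gpu = False.
In (¬door ∨ ¬rain) only ¬door is left, so door = False.
In (door ∨ gpu ∨ idle) only idle is left, so idle = True.
In (¬idle ∨ ¬rain ∨ safe) only safe is left, so safe = True.
In (door ∨ fog) only fog is left, so fog = True.
All clauses satisfied.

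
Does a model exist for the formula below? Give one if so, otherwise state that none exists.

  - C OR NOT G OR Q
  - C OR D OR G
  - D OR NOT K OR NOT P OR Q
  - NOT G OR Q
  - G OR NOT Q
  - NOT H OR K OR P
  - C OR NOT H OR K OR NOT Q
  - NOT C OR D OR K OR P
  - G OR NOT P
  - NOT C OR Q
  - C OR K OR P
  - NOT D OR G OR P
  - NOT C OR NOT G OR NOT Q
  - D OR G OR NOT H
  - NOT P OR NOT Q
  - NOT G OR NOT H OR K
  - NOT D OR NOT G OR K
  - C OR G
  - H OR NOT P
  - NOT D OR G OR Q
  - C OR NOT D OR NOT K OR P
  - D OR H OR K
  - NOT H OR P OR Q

G=T, H=F, Q=T, C=F, K=T, P=F, D=F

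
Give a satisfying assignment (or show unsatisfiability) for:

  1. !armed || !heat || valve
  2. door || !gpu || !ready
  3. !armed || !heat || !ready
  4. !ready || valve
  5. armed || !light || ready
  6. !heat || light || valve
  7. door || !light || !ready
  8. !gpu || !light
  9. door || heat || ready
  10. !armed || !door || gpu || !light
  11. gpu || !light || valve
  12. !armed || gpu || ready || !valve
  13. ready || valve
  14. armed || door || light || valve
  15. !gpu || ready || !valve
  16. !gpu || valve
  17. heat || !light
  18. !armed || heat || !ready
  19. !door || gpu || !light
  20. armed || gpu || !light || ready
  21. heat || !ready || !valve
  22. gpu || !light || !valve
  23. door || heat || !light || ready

light: False; armed: False; ready: False; heat: True; door: True; valve: True; gpu: False

Set light = False.
Set armed = False.
Set ready = False.
  then (ready || valve) forces valve = True.
  then (!gpu || ready || !valve) forces gpu = False.
Set heat = True.
Set door = True.
All clauses satisfied.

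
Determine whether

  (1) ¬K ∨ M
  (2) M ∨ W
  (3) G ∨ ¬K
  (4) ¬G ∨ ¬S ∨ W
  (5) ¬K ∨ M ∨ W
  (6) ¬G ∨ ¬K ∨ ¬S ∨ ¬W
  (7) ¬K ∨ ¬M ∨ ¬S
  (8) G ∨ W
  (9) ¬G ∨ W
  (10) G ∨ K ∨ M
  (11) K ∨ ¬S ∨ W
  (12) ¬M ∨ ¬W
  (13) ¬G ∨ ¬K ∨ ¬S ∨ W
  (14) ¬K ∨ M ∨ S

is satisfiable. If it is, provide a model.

W = True; S = False; K = False; G = True; M = False

Try W = False:
  (M ∨ W) forces M = True.
  (G ∨ W) forces G = True.
  clause (¬G ∨ W) is falsified — backtrack.
So W = True.
  then (¬M ∨ ¬W) forces M = False.
  then (¬K ∨ M) forces K = False.
  then (G ∨ K ∨ M) forces G = True.
Set S = False.
All clauses satisfied.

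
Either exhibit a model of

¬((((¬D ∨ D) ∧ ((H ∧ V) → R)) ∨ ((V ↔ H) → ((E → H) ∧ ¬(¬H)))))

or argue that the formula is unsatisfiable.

Case H = True: the formula becomes ¬((((¬D ∨ D) ∧ (V → R)) ∨ True)) = False.
Case H = False: the formula simplifies to ¬(((¬D ∨ D) ∨ V)).
  D = True: this becomes ¬((True ∨ V)) = False.
  D = False: this becomes ¬((True ∨ V)) = False.
Both cases fail — unsatisfiable.

UNSATISFIABLE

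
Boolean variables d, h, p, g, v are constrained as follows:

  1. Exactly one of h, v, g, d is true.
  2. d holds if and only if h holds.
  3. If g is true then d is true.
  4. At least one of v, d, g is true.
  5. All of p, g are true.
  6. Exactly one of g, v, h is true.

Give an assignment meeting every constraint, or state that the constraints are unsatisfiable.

Case d = True:
  (1) with d=T forces h = False.
  Constraint (2) is violated (d=T, h=F) — contradiction.
Case d = False:
  (2) with d=F forces h = False.
  (3) with d=F forces g = False.
  Constraint (5) is violated (g=F) — contradiction.
Both cases fail — unsatisfiable.

UNSATISFIABLE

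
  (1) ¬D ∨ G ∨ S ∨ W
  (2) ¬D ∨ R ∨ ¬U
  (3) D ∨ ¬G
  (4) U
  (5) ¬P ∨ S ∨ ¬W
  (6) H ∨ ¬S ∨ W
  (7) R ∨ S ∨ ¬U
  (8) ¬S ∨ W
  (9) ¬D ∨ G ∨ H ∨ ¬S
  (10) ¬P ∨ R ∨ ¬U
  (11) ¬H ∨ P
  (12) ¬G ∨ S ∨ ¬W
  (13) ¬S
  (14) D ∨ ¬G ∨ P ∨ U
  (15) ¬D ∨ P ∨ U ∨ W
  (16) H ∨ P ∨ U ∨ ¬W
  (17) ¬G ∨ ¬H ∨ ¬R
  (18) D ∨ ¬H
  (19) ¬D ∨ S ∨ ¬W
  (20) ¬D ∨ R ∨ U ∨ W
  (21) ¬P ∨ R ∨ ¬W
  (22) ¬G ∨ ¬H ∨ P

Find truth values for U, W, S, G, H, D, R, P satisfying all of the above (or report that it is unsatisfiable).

Unit clause (U) forces U = True.
Unit clause (¬S) forces S = False.
In (R ∨ S ∨ ¬U) only R is left, so R = True.
Set W = False.
Set G = False.
  then (¬D ∨ G ∨ S ∨ W) forces D = False.
  then (D ∨ ¬H) forces H = False.
Set P = True.
All clauses satisfied.

U: True, W: False, S: False, G: False, H: False, D: False, R: True, P: True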